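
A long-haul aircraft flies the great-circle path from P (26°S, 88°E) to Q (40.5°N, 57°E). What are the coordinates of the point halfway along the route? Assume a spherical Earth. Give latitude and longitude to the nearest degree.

≈ (8°N, 74°E)

Write both endpoints as unit vectors p₁, p₂ with components (cos φ cos λ, cos φ sin λ, sin φ).
The central angle between the endpoints is δ = arccos(p₁·p₂) ≈ 1.265 rad (72.5°).
Interpolate at f = 1/2 with slerp weights a = sin((1−f)δ)/sin δ ≈ 0.620, b = sin(fδ)/sin δ ≈ 0.620.
p = a·p₁ + b·p₂ ≈ (0.276, 0.952, 0.131); φ = arcsin(p_z) ≈ 7.52°, λ = atan2(p_y, p_x) ≈ 73.83°.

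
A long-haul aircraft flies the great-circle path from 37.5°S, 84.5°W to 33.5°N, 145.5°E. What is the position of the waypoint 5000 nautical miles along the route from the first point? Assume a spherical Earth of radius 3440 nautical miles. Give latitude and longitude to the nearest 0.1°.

≈ 3.7°N, 163.1°W

Write both endpoints as unit vectors p₁, p₂ with components (cos φ cos λ, cos φ sin λ, sin φ).
The central angle between the endpoints is δ = arccos(p₁·p₂) ≈ 2.436 rad (139.6°). The total great-circle distance is δ·R ≈ 2.436 × 3440 ≈ 8380 nmi, so the target fraction is f = 5000/8380 ≈ 0.597.
Interpolate at f ≈ 0.597 with slerp weights a = sin((1−f)δ)/sin δ ≈ 1.283, b = sin(fδ)/sin δ ≈ 1.532.
p = a·p₁ + b·p₂ ≈ (-0.955, -0.290, 0.064); φ = arcsin(p_z) ≈ 3.69°, λ = atan2(p_y, p_x) ≈ -163.12°.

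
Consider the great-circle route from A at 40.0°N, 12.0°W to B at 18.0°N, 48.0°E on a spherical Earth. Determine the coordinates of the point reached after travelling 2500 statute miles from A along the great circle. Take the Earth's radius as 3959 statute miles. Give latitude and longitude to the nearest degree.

Write both endpoints as unit vectors p₁, p₂ with components (cos φ cos λ, cos φ sin λ, sin φ).
The central angle between the endpoints is δ = arccos(p₁·p₂) ≈ 0.973 rad (55.7°). The total great-circle distance is δ·R ≈ 0.973 × 3959 ≈ 3852 mi, so the target fraction is f = 2500/3852 ≈ 0.649.
Interpolate at f ≈ 0.649 with slerp weights a = sin((1−f)δ)/sin δ ≈ 0.405, b = sin(fδ)/sin δ ≈ 0.714.
p = a·p₁ + b·p₂ ≈ (0.758, 0.440, 0.481); φ = arcsin(p_z) ≈ 28.76°, λ = atan2(p_y, p_x) ≈ 30.15°.

≈ 29°N, 30°E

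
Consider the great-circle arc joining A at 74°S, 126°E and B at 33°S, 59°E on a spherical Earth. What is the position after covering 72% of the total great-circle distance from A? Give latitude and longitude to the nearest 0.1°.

Write both endpoints as unit vectors p₁, p₂ with components (cos φ cos λ, cos φ sin λ, sin φ).
The central angle between the endpoints is δ = arccos(p₁·p₂) ≈ 0.910 rad (52.1°).
Interpolate at f = 0.72 with slerp weights a = sin((1−f)δ)/sin δ ≈ 0.319, b = sin(fδ)/sin δ ≈ 0.772.
p = a·p₁ + b·p₂ ≈ (0.282, 0.626, -0.727); φ = arcsin(p_z) ≈ -46.65°, λ = atan2(p_y, p_x) ≈ 65.78°.

≈ 46.7°S, 65.8°E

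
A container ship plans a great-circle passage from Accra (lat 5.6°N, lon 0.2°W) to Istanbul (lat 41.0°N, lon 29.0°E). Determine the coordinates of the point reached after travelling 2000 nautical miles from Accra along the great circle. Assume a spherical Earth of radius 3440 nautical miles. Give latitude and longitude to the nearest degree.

The haversine formula gives a central angle δ ≈ 0.767 rad (44.0°) between the endpoints. The total great-circle distance is δ·R ≈ 0.767 × 3440 ≈ 2640 nmi, so the target fraction is f = 2000/2640 ≈ 0.758.
Interpolate at f ≈ 0.758 with slerp weights a = sin((1−f)δ)/sin δ ≈ 0.266, b = sin(fδ)/sin δ ≈ 0.791.
p = a·p₁ + b·p₂ ≈ (0.787, 0.288, 0.545); φ = arcsin(p_z) ≈ 33.02°, λ = atan2(p_y, p_x) ≈ 20.12°.

≈ lat 33°N, lon 20°E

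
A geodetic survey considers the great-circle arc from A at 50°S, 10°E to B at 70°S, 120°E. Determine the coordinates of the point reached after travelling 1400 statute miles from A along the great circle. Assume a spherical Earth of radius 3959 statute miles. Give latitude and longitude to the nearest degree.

The haversine formula gives a central angle δ ≈ 0.870 rad (49.9°) between the endpoints. The total great-circle distance is δ·R ≈ 0.870 × 3959 ≈ 3445 mi, so the target fraction is f = 1400/3445 ≈ 0.406.
Interpolate at f ≈ 0.406 with slerp weights a = sin((1−f)δ)/sin δ ≈ 0.646, b = sin(fδ)/sin δ ≈ 0.453.
p = a·p₁ + b·p₂ ≈ (0.332, 0.206, -0.921); φ = arcsin(p_z) ≈ -67.02°, λ = atan2(p_y, p_x) ≈ 31.89°.

≈ 67°S, 32°E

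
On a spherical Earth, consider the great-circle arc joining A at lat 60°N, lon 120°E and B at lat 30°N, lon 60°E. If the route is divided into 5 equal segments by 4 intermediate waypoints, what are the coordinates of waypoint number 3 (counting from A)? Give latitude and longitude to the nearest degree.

Convert each endpoint to a unit vector on the sphere (x = cos φ cos λ, y = cos φ sin λ, z = sin φ).
The central angle between the endpoints is δ = arccos(p₁·p₂) ≈ 0.864 rad (49.5°).
Interpolate at f = 3/5 with slerp weights a = sin((1−f)δ)/sin δ ≈ 0.445, b = sin(fδ)/sin δ ≈ 0.652.
p = a·p₁ + b·p₂ ≈ (0.171, 0.682, 0.712); φ = arcsin(p_z) ≈ 45.36°, λ = atan2(p_y, p_x) ≈ 75.93°.

≈ lat 45°N, lon 76°E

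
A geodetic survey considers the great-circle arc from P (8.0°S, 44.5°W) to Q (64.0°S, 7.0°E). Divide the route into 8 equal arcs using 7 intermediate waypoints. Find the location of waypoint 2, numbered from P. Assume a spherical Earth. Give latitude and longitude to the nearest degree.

Write both endpoints as unit vectors p₁, p₂ with components (cos φ cos λ, cos φ sin λ, sin φ).
The central angle between the endpoints is δ = arccos(p₁·p₂) ≈ 1.164 rad (66.7°).
Interpolate at f = 2/8 with slerp weights a = sin((1−f)δ)/sin δ ≈ 0.834, b = sin(fδ)/sin δ ≈ 0.312.
p = a·p₁ + b·p₂ ≈ (0.725, -0.562, -0.397); φ = arcsin(p_z) ≈ -23.39°, λ = atan2(p_y, p_x) ≈ -37.79°.

≈ (23°S, 38°W)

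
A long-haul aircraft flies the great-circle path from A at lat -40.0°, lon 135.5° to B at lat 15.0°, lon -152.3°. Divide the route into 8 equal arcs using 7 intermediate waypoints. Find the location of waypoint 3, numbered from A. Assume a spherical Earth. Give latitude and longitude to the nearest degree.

From cos δ = sin φ₁ sin φ₂ + cos φ₁ cos φ₂ cos Δλ, the central angle is δ ≈ 1.511 rad (86.6°).
Interpolate at f = 3/8 with slerp weights a = sin((1−f)δ)/sin δ ≈ 0.812, b = sin(fδ)/sin δ ≈ 0.538.
p = a·p₁ + b·p₂ ≈ (-0.903, 0.194, -0.382); φ = arcsin(p_z) ≈ -22.49°, λ = atan2(p_y, p_x) ≈ 167.86°.

≈ lat -22°, lon 168°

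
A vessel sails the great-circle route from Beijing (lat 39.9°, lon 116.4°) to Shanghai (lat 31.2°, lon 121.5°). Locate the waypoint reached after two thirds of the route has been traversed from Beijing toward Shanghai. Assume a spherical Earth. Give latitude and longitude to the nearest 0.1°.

≈ lat 34.1°, lon 119.9°

Convert each endpoint to a unit vector on the sphere (x = cos φ cos λ, y = cos φ sin λ, z = sin φ).
The central angle between the endpoints is δ = arccos(p₁·p₂) ≈ 0.168 rad (9.6°).
Interpolate at f = 2/3 with slerp weights a = sin((1−f)δ)/sin δ ≈ 0.335, b = sin(fδ)/sin δ ≈ 0.668.
p = a·p₁ + b·p₂ ≈ (-0.413, 0.718, 0.561); φ = arcsin(p_z) ≈ 34.12°, λ = atan2(p_y, p_x) ≈ 119.92°.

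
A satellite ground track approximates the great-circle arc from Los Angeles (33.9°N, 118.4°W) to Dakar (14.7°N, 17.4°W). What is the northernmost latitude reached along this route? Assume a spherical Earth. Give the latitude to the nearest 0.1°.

The great circle lies in the plane with unit normal n̂ = (p₁ × p₂)/|p₁ × p₂|.
Here n̂_z ≈ +0.788; the vertex latitude is φ_max = arccos|n̂_z| ≈ 38.0°.

≈ 38.0°N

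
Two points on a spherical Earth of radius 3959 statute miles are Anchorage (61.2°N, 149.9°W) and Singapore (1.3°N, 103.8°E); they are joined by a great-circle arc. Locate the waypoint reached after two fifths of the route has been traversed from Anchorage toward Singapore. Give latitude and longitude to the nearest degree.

≈ 50°N, 141°E

Convert each endpoint to a unit vector on the sphere (x = cos φ cos λ, y = cos φ sin λ, z = sin φ).
The central angle between the endpoints is δ = arccos(p₁·p₂) ≈ 1.686 rad (96.6°).
Interpolate at f = 2/5 with slerp weights a = sin((1−f)δ)/sin δ ≈ 0.853, b = sin(fδ)/sin δ ≈ 0.629.
p = a·p₁ + b·p₂ ≈ (-0.506, 0.404, 0.762); φ = arcsin(p_z) ≈ 49.66°, λ = atan2(p_y, p_x) ≈ 141.36°.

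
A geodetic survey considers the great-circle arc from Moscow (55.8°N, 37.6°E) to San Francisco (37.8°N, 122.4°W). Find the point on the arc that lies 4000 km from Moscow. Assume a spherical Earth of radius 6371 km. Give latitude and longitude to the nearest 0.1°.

≈ (80.8°N, 57.0°W)

Convert each endpoint to a unit vector on the sphere (x = cos φ cos λ, y = cos φ sin λ, z = sin φ).
The central angle between the endpoints is δ = arccos(p₁·p₂) ≈ 1.481 rad (84.9°). The total great-circle distance is δ·R ≈ 1.481 × 6371 ≈ 9436 km, so the target fraction is f = 4000/9436 ≈ 0.424.
Interpolate at f ≈ 0.424 with slerp weights a = sin((1−f)δ)/sin δ ≈ 0.756, b = sin(fδ)/sin δ ≈ 0.590.
p = a·p₁ + b·p₂ ≈ (0.087, -0.134, 0.987); φ = arcsin(p_z) ≈ 80.80°, λ = atan2(p_y, p_x) ≈ -56.96°.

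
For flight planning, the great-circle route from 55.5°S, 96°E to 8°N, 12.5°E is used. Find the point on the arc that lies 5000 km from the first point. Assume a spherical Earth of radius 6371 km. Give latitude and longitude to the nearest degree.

≈ 31°S, 42°E

From cos δ = sin φ₁ sin φ₂ + cos φ₁ cos φ₂ cos Δλ, the central angle is δ ≈ 1.622 rad (92.9°). The total great-circle distance is δ·R ≈ 1.622 × 6371 ≈ 10334 km, so the target fraction is f = 5000/10334 ≈ 0.484.
Interpolate at f ≈ 0.484 with slerp weights a = sin((1−f)δ)/sin δ ≈ 0.744, b = sin(fδ)/sin δ ≈ 0.708.
p = a·p₁ + b·p₂ ≈ (0.640, 0.571, -0.514); φ = arcsin(p_z) ≈ -30.96°, λ = atan2(p_y, p_x) ≈ 41.72°.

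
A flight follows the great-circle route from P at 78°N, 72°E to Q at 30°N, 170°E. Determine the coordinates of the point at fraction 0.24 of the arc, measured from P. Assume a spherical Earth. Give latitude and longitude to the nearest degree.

≈ 73°N, 133°E

Convert each endpoint to a unit vector on the sphere (x = cos φ cos λ, y = cos φ sin λ, z = sin φ).
The central angle between the endpoints is δ = arccos(p₁·p₂) ≈ 1.088 rad (62.4°).
Interpolate at f = 0.24 with slerp weights a = sin((1−f)δ)/sin δ ≈ 0.831, b = sin(fδ)/sin δ ≈ 0.292.
p = a·p₁ + b·p₂ ≈ (-0.195, 0.208, 0.958); φ = arcsin(p_z) ≈ 73.42°, λ = atan2(p_y, p_x) ≈ 133.17°.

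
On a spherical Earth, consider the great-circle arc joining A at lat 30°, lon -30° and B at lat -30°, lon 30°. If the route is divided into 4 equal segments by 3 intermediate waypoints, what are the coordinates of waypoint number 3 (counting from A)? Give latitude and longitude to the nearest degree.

Convert each endpoint to a unit vector on the sphere (x = cos φ cos λ, y = cos φ sin λ, z = sin φ).
The central angle between the endpoints is δ = arccos(p₁·p₂) ≈ 1.445 rad (82.8°).
Interpolate at f = 3/4 with slerp weights a = sin((1−f)δ)/sin δ ≈ 0.356, b = sin(fδ)/sin δ ≈ 0.891.
p = a·p₁ + b·p₂ ≈ (0.935, 0.231, -0.267); φ = arcsin(p_z) ≈ -15.50°, λ = atan2(p_y, p_x) ≈ 13.90°.

≈ lat -16°, lon 14°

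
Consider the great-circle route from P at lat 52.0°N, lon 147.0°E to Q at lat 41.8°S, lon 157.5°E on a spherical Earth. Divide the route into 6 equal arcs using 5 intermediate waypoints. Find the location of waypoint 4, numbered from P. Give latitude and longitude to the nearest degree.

≈ lat 11°S, lon 154°E

Convert each endpoint to a unit vector on the sphere (x = cos φ cos λ, y = cos φ sin λ, z = sin φ).
The central angle between the endpoints is δ = arccos(p₁·p₂) ≈ 1.645 rad (94.2°).
Interpolate at f = 4/6 with slerp weights a = sin((1−f)δ)/sin δ ≈ 0.523, b = sin(fδ)/sin δ ≈ 0.892.
p = a·p₁ + b·p₂ ≈ (-0.884, 0.430, -0.183); φ = arcsin(p_z) ≈ -10.53°, λ = atan2(p_y, p_x) ≈ 154.08°.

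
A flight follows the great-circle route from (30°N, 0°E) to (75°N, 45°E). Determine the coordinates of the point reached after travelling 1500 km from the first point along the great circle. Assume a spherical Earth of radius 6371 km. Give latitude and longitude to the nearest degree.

≈ (43°N, 4°E)

Write both endpoints as unit vectors p₁, p₂ with components (cos φ cos λ, cos φ sin λ, sin φ).
The central angle between the endpoints is δ = arccos(p₁·p₂) ≈ 0.874 rad (50.1°). The total great-circle distance is δ·R ≈ 0.874 × 6371 ≈ 5571 km, so the target fraction is f = 1500/5571 ≈ 0.269.
Interpolate at f ≈ 0.269 with slerp weights a = sin((1−f)δ)/sin δ ≈ 0.777, b = sin(fδ)/sin δ ≈ 0.304.
p = a·p₁ + b·p₂ ≈ (0.729, 0.056, 0.682); φ = arcsin(p_z) ≈ 43.03°, λ = atan2(p_y, p_x) ≈ 4.37°.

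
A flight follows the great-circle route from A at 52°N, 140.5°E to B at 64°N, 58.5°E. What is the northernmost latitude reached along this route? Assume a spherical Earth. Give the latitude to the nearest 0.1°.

The great circle lies in the plane with unit normal n̂ = (p₁ × p₂)/|p₁ × p₂|.
Here n̂_z ≈ -0.401; the vertex latitude is φ_max = arccos|n̂_z| ≈ 66.3°.
Check via Clairaut: cos φ_max = |cos φ₁| · sin C = cos(52.0°)·sin(40.7°) ≈ 0.401, again giving ≈ 66.3°.

≈ 66.3°N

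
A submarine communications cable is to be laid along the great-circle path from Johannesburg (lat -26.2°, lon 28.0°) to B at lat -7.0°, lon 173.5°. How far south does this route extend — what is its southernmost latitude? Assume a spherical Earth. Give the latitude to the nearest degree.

The great circle lies in the plane with unit normal n̂ = (p₁ × p₂)/|p₁ × p₂|.
Here n̂_z ≈ +0.688; the vertex latitude is φ_max = arccos|n̂_z| ≈ 46.5°.

≈ -47°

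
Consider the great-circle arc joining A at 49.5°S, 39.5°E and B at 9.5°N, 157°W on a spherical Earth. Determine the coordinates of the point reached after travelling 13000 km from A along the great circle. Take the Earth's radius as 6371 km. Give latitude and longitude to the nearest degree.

Convert each endpoint to a unit vector on the sphere (x = cos φ cos λ, y = cos φ sin λ, z = sin φ).
The central angle between the endpoints is δ = arccos(p₁·p₂) ≈ 2.403 rad (137.7°). The total great-circle distance is δ·R ≈ 2.403 × 6371 ≈ 15312 km, so the target fraction is f = 13000/15312 ≈ 0.849.
Interpolate at f ≈ 0.849 with slerp weights a = sin((1−f)δ)/sin δ ≈ 0.527, b = sin(fδ)/sin δ ≈ 1.325.
p = a·p₁ + b·p₂ ≈ (-0.939, -0.293, -0.182); φ = arcsin(p_z) ≈ -10.51°, λ = atan2(p_y, p_x) ≈ -162.68°.

≈ 11°S, 163°W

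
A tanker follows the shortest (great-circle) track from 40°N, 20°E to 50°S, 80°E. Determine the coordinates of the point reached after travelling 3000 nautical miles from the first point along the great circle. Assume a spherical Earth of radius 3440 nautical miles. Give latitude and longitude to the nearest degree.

≈ 4°S, 46°E

The haversine formula gives a central angle δ ≈ 1.820 rad (104.3°) between the endpoints. The total great-circle distance is δ·R ≈ 1.820 × 3440 ≈ 6259 nmi, so the target fraction is f = 3000/6259 ≈ 0.479.
Interpolate at f ≈ 0.479 with slerp weights a = sin((1−f)δ)/sin δ ≈ 0.838, b = sin(fδ)/sin δ ≈ 0.790.
p = a·p₁ + b·p₂ ≈ (0.691, 0.720, -0.067); φ = arcsin(p_z) ≈ -3.82°, λ = atan2(p_y, p_x) ≈ 46.15°.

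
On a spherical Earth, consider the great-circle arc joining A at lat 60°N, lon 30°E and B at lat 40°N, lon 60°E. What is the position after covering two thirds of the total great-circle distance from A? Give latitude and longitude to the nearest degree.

≈ lat 47°N, lon 53°E

The haversine formula gives a central angle δ ≈ 0.477 rad (27.3°) between the endpoints.
Interpolate at f = 2/3 with slerp weights a = sin((1−f)δ)/sin δ ≈ 0.345, b = sin(fδ)/sin δ ≈ 0.681.
p = a·p₁ + b·p₂ ≈ (0.410, 0.538, 0.736); φ = arcsin(p_z) ≈ 47.43°, λ = atan2(p_y, p_x) ≈ 52.68°.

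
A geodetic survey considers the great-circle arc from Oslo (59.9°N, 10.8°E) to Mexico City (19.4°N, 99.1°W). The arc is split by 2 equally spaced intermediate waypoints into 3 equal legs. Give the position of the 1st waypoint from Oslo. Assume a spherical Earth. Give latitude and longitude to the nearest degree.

From cos δ = sin φ₁ sin φ₂ + cos φ₁ cos φ₂ cos Δλ, the central angle is δ ≈ 1.444 rad (82.7°).
Interpolate at f = 1/3 with slerp weights a = sin((1−f)δ)/sin δ ≈ 0.827, b = sin(fδ)/sin δ ≈ 0.467.
p = a·p₁ + b·p₂ ≈ (0.338, -0.357, 0.871); φ = arcsin(p_z) ≈ 60.56°, λ = atan2(p_y, p_x) ≈ -46.56°.

≈ 61°N, 47°W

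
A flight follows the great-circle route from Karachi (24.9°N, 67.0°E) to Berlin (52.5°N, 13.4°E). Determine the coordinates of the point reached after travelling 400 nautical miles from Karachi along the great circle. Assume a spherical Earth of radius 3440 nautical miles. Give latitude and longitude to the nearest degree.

≈ 30°N, 62°E

Convert each endpoint to a unit vector on the sphere (x = cos φ cos λ, y = cos φ sin λ, z = sin φ).
The central angle between the endpoints is δ = arccos(p₁·p₂) ≈ 0.848 rad (48.6°). The total great-circle distance is δ·R ≈ 0.848 × 3440 ≈ 2916 nmi, so the target fraction is f = 400/2916 ≈ 0.137.
Interpolate at f ≈ 0.137 with slerp weights a = sin((1−f)δ)/sin δ ≈ 0.891, b = sin(fδ)/sin δ ≈ 0.155.
p = a·p₁ + b·p₂ ≈ (0.407, 0.766, 0.498); φ = arcsin(p_z) ≈ 29.86°, λ = atan2(p_y, p_x) ≈ 61.98°.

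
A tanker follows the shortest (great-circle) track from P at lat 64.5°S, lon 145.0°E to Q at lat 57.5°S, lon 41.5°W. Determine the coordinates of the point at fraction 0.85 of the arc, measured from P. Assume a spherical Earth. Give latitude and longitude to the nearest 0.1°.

Write both endpoints as unit vectors p₁, p₂ with components (cos φ cos λ, cos φ sin λ, sin φ).
The central angle between the endpoints is δ = arccos(p₁·p₂) ≈ 1.011 rad (57.9°).
Interpolate at f = 0.85 with slerp weights a = sin((1−f)δ)/sin δ ≈ 0.178, b = sin(fδ)/sin δ ≈ 0.894.
p = a·p₁ + b·p₂ ≈ (0.297, -0.274, -0.915); φ = arcsin(p_z) ≈ -66.17°, λ = atan2(p_y, p_x) ≈ -42.73°.

≈ lat 66.2°S, lon 42.7°W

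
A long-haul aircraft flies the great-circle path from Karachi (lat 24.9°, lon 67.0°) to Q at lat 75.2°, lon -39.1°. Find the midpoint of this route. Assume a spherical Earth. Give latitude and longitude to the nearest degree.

Convert each endpoint to a unit vector on the sphere (x = cos φ cos λ, y = cos φ sin λ, z = sin φ).
The central angle between the endpoints is δ = arccos(p₁·p₂) ≈ 1.221 rad (70.0°).
Interpolate at f = 1/2 with slerp weights a = sin((1−f)δ)/sin δ ≈ 0.610, b = sin(fδ)/sin δ ≈ 0.610.
p = a·p₁ + b·p₂ ≈ (0.337, 0.411, 0.847); φ = arcsin(p_z) ≈ 57.87°, λ = atan2(p_y, p_x) ≈ 50.64°.

≈ lat 58°, lon 51°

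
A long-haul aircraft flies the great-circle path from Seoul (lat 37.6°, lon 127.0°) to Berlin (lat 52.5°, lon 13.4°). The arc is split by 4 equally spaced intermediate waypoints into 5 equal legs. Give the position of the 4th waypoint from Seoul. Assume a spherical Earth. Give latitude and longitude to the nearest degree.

From cos δ = sin φ₁ sin φ₂ + cos φ₁ cos φ₂ cos Δλ, the central angle is δ ≈ 1.276 rad (73.1°).
Interpolate at f = 4/5 with slerp weights a = sin((1−f)δ)/sin δ ≈ 0.264, b = sin(fδ)/sin δ ≈ 0.891.
p = a·p₁ + b·p₂ ≈ (0.402, 0.293, 0.868); φ = arcsin(p_z) ≈ 60.20°, λ = atan2(p_y, p_x) ≈ 36.06°.

≈ lat 60°, lon 36°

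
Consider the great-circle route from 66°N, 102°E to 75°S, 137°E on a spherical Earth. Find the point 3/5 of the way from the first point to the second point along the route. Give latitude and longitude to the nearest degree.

≈ 19°S, 117°E

The haversine formula gives a central angle δ ≈ 2.492 rad (142.8°) between the endpoints.
Interpolate at f = 3/5 with slerp weights a = sin((1−f)δ)/sin δ ≈ 1.388, b = sin(fδ)/sin δ ≈ 1.648.
p = a·p₁ + b·p₂ ≈ (-0.429, 0.843, -0.324); φ = arcsin(p_z) ≈ -18.91°, λ = atan2(p_y, p_x) ≈ 116.99°.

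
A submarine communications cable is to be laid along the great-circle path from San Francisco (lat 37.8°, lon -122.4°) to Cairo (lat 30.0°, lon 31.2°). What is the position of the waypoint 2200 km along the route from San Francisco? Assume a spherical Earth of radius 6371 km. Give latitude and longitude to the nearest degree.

From cos δ = sin φ₁ sin φ₂ + cos φ₁ cos φ₂ cos Δλ, the central angle is δ ≈ 1.882 rad (107.8°). The total great-circle distance is δ·R ≈ 1.882 × 6371 ≈ 11992 km, so the target fraction is f = 2200/11992 ≈ 0.183.
Interpolate at f ≈ 0.183 with slerp weights a = sin((1−f)δ)/sin δ ≈ 1.050, b = sin(fδ)/sin δ ≈ 0.356.
p = a·p₁ + b·p₂ ≈ (-0.181, -0.541, 0.821); φ = arcsin(p_z) ≈ 55.22°, λ = atan2(p_y, p_x) ≈ -108.51°.

≈ lat 55°, lon -109°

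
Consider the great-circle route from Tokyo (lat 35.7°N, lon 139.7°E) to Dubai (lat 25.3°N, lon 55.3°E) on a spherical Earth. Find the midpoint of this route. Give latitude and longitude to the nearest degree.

Convert each endpoint to a unit vector on the sphere (x = cos φ cos λ, y = cos φ sin λ, z = sin φ).
The central angle between the endpoints is δ = arccos(p₁·p₂) ≈ 1.244 rad (71.3°).
Interpolate at f = 1/2 with slerp weights a = sin((1−f)δ)/sin δ ≈ 0.615, b = sin(fδ)/sin δ ≈ 0.615.
p = a·p₁ + b·p₂ ≈ (-0.064, 0.780, 0.622); φ = arcsin(p_z) ≈ 38.46°, λ = atan2(p_y, p_x) ≈ 94.72°.

≈ lat 38°N, lon 95°E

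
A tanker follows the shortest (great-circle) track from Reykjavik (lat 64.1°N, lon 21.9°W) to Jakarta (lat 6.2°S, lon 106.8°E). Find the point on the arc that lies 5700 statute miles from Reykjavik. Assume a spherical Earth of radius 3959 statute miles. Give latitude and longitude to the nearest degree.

≈ lat 21°N, lon 96°E

Write both endpoints as unit vectors p₁, p₂ with components (cos φ cos λ, cos φ sin λ, sin φ).
The central angle between the endpoints is δ = arccos(p₁·p₂) ≈ 1.948 rad (111.6°). The total great-circle distance is δ·R ≈ 1.948 × 3959 ≈ 7714 mi, so the target fraction is f = 5700/7714 ≈ 0.739.
Interpolate at f ≈ 0.739 with slerp weights a = sin((1−f)δ)/sin δ ≈ 0.524, b = sin(fδ)/sin δ ≈ 1.067.
p = a·p₁ + b·p₂ ≈ (-0.094, 0.930, 0.356); φ = arcsin(p_z) ≈ 20.86°, λ = atan2(p_y, p_x) ≈ 95.78°.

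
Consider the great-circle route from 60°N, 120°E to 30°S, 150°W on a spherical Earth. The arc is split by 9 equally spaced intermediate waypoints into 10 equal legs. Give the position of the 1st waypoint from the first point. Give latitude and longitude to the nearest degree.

The haversine formula gives a central angle δ ≈ 2.019 rad (115.7°) between the endpoints.
Interpolate at f = 1/10 with slerp weights a = sin((1−f)δ)/sin δ ≈ 1.076, b = sin(fδ)/sin δ ≈ 0.222.
p = a·p₁ + b·p₂ ≈ (-0.436, 0.370, 0.821); φ = arcsin(p_z) ≈ 55.15°, λ = atan2(p_y, p_x) ≈ 139.70°.

≈ 55°N, 140°E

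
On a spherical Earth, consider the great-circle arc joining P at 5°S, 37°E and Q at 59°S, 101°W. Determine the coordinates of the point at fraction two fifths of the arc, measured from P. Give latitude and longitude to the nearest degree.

Convert each endpoint to a unit vector on the sphere (x = cos φ cos λ, y = cos φ sin λ, z = sin φ).
The central angle between the endpoints is δ = arccos(p₁·p₂) ≈ 1.882 rad (107.9°).
Interpolate at f = 2/5 with slerp weights a = sin((1−f)δ)/sin δ ≈ 0.950, b = sin(fδ)/sin δ ≈ 0.718.
p = a·p₁ + b·p₂ ≈ (0.685, 0.206, -0.699); φ = arcsin(p_z) ≈ -44.31°, λ = atan2(p_y, p_x) ≈ 16.76°.

≈ 44°S, 17°E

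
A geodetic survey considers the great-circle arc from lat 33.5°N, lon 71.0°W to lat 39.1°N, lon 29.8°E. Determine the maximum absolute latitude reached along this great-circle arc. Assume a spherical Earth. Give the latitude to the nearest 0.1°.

The great circle lies in the plane with unit normal n̂ = (p₁ × p₂)/|p₁ × p₂|.
Here n̂_z ≈ +0.653; the vertex latitude is φ_max = arccos|n̂_z| ≈ 49.3°.
Check via Clairaut: cos φ_max = |cos φ₁| · sin C = cos(33.5°)·sin(51.5°) ≈ 0.653, again giving ≈ 49.3°.

≈ 49.3°N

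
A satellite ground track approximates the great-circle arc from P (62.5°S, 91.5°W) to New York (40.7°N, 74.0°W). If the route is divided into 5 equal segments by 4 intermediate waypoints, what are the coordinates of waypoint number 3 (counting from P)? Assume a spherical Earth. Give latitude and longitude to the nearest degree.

Write both endpoints as unit vectors p₁, p₂ with components (cos φ cos λ, cos φ sin λ, sin φ).
The central angle between the endpoints is δ = arccos(p₁·p₂) ≈ 1.818 rad (104.2°).
Interpolate at f = 3/5 with slerp weights a = sin((1−f)δ)/sin δ ≈ 0.686, b = sin(fδ)/sin δ ≈ 0.915.
p = a·p₁ + b·p₂ ≈ (0.183, -0.983, -0.012); φ = arcsin(p_z) ≈ -0.66°, λ = atan2(p_y, p_x) ≈ -79.46°.

≈ (1°S, 79°W)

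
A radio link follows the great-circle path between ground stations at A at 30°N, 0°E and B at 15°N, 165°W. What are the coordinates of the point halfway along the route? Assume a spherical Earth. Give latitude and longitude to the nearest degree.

From cos δ = sin φ₁ sin φ₂ + cos φ₁ cos φ₂ cos Δλ, the central angle is δ ≈ 2.317 rad (132.7°).
Interpolate at f = 1/2 with slerp weights a = sin((1−f)δ)/sin δ ≈ 1.247, b = sin(fδ)/sin δ ≈ 1.247.
p = a·p₁ + b·p₂ ≈ (-0.084, -0.312, 0.946); φ = arcsin(p_z) ≈ 71.17°, λ = atan2(p_y, p_x) ≈ -105.00°.

≈ 71°N, 105°W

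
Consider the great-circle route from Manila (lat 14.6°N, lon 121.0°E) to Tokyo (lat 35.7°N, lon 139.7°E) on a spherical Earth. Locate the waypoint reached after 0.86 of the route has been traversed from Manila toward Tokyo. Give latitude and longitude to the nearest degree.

From cos δ = sin φ₁ sin φ₂ + cos φ₁ cos φ₂ cos Δλ, the central angle is δ ≈ 0.470 rad (26.9°).
Interpolate at f = 0.86 with slerp weights a = sin((1−f)δ)/sin δ ≈ 0.145, b = sin(fδ)/sin δ ≈ 0.868.
p = a·p₁ + b·p₂ ≈ (-0.610, 0.577, 0.543); φ = arcsin(p_z) ≈ 32.91°, λ = atan2(p_y, p_x) ≈ 136.62°.

≈ lat 33°N, lon 137°E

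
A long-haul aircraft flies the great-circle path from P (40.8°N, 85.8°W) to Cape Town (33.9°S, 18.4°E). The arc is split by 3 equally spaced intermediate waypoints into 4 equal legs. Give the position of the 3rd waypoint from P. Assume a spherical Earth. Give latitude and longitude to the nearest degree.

≈ (15°S, 8°W)

The haversine formula gives a central angle δ ≈ 2.116 rad (121.2°) between the endpoints.
Interpolate at f = 3/4 with slerp weights a = sin((1−f)δ)/sin δ ≈ 0.590, b = sin(fδ)/sin δ ≈ 1.169.
p = a·p₁ + b·p₂ ≈ (0.954, -0.139, -0.267); φ = arcsin(p_z) ≈ -15.46°, λ = atan2(p_y, p_x) ≈ -8.31°.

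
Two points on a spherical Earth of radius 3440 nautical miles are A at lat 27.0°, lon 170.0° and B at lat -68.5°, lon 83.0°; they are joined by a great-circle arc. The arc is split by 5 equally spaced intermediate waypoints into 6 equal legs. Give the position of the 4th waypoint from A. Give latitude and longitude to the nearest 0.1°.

≈ lat -43.0°, lon 137.9°

Convert each endpoint to a unit vector on the sphere (x = cos φ cos λ, y = cos φ sin λ, z = sin φ).
The central angle between the endpoints is δ = arccos(p₁·p₂) ≈ 1.988 rad (113.9°).
Interpolate at f = 4/6 with slerp weights a = sin((1−f)δ)/sin δ ≈ 0.673, b = sin(fδ)/sin δ ≈ 1.061.
p = a·p₁ + b·p₂ ≈ (-0.543, 0.490, -0.682); φ = arcsin(p_z) ≈ -42.98°, λ = atan2(p_y, p_x) ≈ 137.94°.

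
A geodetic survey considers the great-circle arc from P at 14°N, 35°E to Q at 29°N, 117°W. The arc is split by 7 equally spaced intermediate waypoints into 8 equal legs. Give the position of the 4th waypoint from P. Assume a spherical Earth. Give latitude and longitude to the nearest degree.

Write both endpoints as unit vectors p₁, p₂ with components (cos φ cos λ, cos φ sin λ, sin φ).
The central angle between the endpoints is δ = arccos(p₁·p₂) ≈ 2.255 rad (129.2°).
Interpolate at f = 4/8 with slerp weights a = sin((1−f)δ)/sin δ ≈ 1.166, b = sin(fδ)/sin δ ≈ 1.166.
p = a·p₁ + b·p₂ ≈ (0.464, -0.260, 0.847); φ = arcsin(p_z) ≈ 57.90°, λ = atan2(p_y, p_x) ≈ -29.25°.

≈ 58°N, 29°W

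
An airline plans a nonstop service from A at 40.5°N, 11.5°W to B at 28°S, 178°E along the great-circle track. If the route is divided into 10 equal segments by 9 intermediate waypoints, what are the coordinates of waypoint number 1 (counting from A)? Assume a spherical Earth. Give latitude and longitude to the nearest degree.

From cos δ = sin φ₁ sin φ₂ + cos φ₁ cos φ₂ cos Δλ, the central angle is δ ≈ 2.884 rad (165.3°).
Interpolate at f = 1/10 with slerp weights a = sin((1−f)δ)/sin δ ≈ 2.040, b = sin(fδ)/sin δ ≈ 1.118.
p = a·p₁ + b·p₂ ≈ (0.533, -0.275, 0.800); φ = arcsin(p_z) ≈ 53.12°, λ = atan2(p_y, p_x) ≈ -27.25°.

≈ 53°N, 27°W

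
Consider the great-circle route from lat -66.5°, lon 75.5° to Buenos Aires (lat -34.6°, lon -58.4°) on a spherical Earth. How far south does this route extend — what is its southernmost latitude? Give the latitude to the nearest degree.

The great circle lies in the plane with unit normal n̂ = (p₁ × p₂)/|p₁ × p₂|.
Here n̂_z ≈ -0.247; the vertex latitude is φ_max = arccos|n̂_z| ≈ 75.7°.
Check via Clairaut: cos φ_max = |cos φ₁| · sin C = cos(66.5°)·sin(141.7°) ≈ 0.247, again giving ≈ 75.7°.

≈ -76°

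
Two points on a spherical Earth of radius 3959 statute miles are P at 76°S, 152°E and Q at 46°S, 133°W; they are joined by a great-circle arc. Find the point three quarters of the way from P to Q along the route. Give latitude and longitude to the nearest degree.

≈ 56°S, 139°W

Write both endpoints as unit vectors p₁, p₂ with components (cos φ cos λ, cos φ sin λ, sin φ).
The central angle between the endpoints is δ = arccos(p₁·p₂) ≈ 0.736 rad (42.1°).
Interpolate at f = 3/4 with slerp weights a = sin((1−f)δ)/sin δ ≈ 0.273, b = sin(fδ)/sin δ ≈ 0.781.
p = a·p₁ + b·p₂ ≈ (-0.428, -0.366, -0.826); φ = arcsin(p_z) ≈ -55.72°, λ = atan2(p_y, p_x) ≈ -139.49°.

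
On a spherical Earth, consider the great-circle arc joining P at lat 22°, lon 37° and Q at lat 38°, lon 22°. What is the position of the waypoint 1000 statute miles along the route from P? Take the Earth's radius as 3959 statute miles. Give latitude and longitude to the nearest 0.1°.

Convert each endpoint to a unit vector on the sphere (x = cos φ cos λ, y = cos φ sin λ, z = sin φ).
The central angle between the endpoints is δ = arccos(p₁·p₂) ≈ 0.359 rad (20.6°). The total great-circle distance is δ·R ≈ 0.359 × 3959 ≈ 1420 mi, so the target fraction is f = 1000/1420 ≈ 0.704.
Interpolate at f ≈ 0.704 with slerp weights a = sin((1−f)δ)/sin δ ≈ 0.302, b = sin(fδ)/sin δ ≈ 0.712.
p = a·p₁ + b·p₂ ≈ (0.744, 0.378, 0.551); φ = arcsin(p_z) ≈ 33.46°, λ = atan2(p_y, p_x) ≈ 26.98°.

≈ lat 33.5°, lon 27.0°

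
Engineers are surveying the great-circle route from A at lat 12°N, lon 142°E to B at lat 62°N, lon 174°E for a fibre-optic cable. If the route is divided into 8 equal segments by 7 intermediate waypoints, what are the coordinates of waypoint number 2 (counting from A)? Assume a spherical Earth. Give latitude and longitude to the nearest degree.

≈ lat 25°N, lon 147°E

Convert each endpoint to a unit vector on the sphere (x = cos φ cos λ, y = cos φ sin λ, z = sin φ).
The central angle between the endpoints is δ = arccos(p₁·p₂) ≈ 0.961 rad (55.0°).
Interpolate at f = 2/8 with slerp weights a = sin((1−f)δ)/sin δ ≈ 0.805, b = sin(fδ)/sin δ ≈ 0.290.
p = a·p₁ + b·p₂ ≈ (-0.756, 0.499, 0.424); φ = arcsin(p_z) ≈ 25.06°, λ = atan2(p_y, p_x) ≈ 146.57°.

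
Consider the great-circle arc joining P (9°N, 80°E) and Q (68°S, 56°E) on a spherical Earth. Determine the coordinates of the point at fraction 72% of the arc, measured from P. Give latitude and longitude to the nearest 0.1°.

The haversine formula gives a central angle δ ≈ 1.377 rad (78.9°) between the endpoints.
Interpolate at f = 0.72 with slerp weights a = sin((1−f)δ)/sin δ ≈ 0.383, b = sin(fδ)/sin δ ≈ 0.853.
p = a·p₁ + b·p₂ ≈ (0.244, 0.638, -0.731); φ = arcsin(p_z) ≈ -46.94°, λ = atan2(p_y, p_x) ≈ 69.03°.

≈ (46.9°S, 69.0°E)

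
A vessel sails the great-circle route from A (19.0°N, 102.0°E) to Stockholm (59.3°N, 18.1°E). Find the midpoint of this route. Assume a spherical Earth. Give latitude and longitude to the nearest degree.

Convert each endpoint to a unit vector on the sphere (x = cos φ cos λ, y = cos φ sin λ, z = sin φ).
The central angle between the endpoints is δ = arccos(p₁·p₂) ≈ 1.233 rad (70.7°).
Interpolate at f = 1/2 with slerp weights a = sin((1−f)δ)/sin δ ≈ 0.613, b = sin(fδ)/sin δ ≈ 0.613.
p = a·p₁ + b·p₂ ≈ (0.177, 0.664, 0.726); φ = arcsin(p_z) ≈ 46.59°, λ = atan2(p_y, p_x) ≈ 75.08°.

≈ (47°N, 75°E)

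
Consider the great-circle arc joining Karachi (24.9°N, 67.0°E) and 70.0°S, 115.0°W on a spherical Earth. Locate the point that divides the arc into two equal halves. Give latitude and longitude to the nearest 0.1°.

The haversine formula gives a central angle δ ≈ 2.354 rad (134.9°) between the endpoints.
Interpolate at f = 1/2 with slerp weights a = sin((1−f)δ)/sin δ ≈ 1.303, b = sin(fδ)/sin δ ≈ 1.303.
p = a·p₁ + b·p₂ ≈ (0.274, 0.684, -0.676); φ = arcsin(p_z) ≈ -42.53°, λ = atan2(p_y, p_x) ≈ 68.21°.

≈ 42.5°S, 68.2°E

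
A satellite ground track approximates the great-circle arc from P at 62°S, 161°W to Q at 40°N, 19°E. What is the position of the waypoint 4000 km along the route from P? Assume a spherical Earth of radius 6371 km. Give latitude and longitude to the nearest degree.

Write both endpoints as unit vectors p₁, p₂ with components (cos φ cos λ, cos φ sin λ, sin φ).
The central angle between the endpoints is δ = arccos(p₁·p₂) ≈ 2.758 rad (158.0°). The total great-circle distance is δ·R ≈ 2.758 × 6371 ≈ 17569 km, so the target fraction is f = 4000/17569 ≈ 0.228.
Interpolate at f ≈ 0.228 with slerp weights a = sin((1−f)δ)/sin δ ≈ 2.263, b = sin(fδ)/sin δ ≈ 1.568.
p = a·p₁ + b·p₂ ≈ (0.131, 0.045, -0.990); φ = arcsin(p_z) ≈ -82.03°, λ = atan2(p_y, p_x) ≈ 19.00°.

≈ 82°S, 19°E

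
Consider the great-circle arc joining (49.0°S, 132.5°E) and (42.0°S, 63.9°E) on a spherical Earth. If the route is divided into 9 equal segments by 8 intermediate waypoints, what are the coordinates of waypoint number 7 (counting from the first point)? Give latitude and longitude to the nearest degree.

≈ (47°S, 77°E)

Write both endpoints as unit vectors p₁, p₂ with components (cos φ cos λ, cos φ sin λ, sin φ).
The central angle between the endpoints is δ = arccos(p₁·p₂) ≈ 0.819 rad (46.9°).
Interpolate at f = 7/9 with slerp weights a = sin((1−f)δ)/sin δ ≈ 0.248, b = sin(fδ)/sin δ ≈ 0.814.
p = a·p₁ + b·p₂ ≈ (0.156, 0.663, -0.732); φ = arcsin(p_z) ≈ -47.04°, λ = atan2(p_y, p_x) ≈ 76.73°.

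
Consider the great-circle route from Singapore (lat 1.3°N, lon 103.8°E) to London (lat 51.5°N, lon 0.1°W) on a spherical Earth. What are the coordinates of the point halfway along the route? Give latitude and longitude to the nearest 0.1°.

Convert each endpoint to a unit vector on the sphere (x = cos φ cos λ, y = cos φ sin λ, z = sin φ).
The central angle between the endpoints is δ = arccos(p₁·p₂) ≈ 1.703 rad (97.6°).
Interpolate at f = 1/2 with slerp weights a = sin((1−f)δ)/sin δ ≈ 0.759, b = sin(fδ)/sin δ ≈ 0.759.
p = a·p₁ + b·p₂ ≈ (0.291, 0.736, 0.611); φ = arcsin(p_z) ≈ 37.67°, λ = atan2(p_y, p_x) ≈ 68.40°.

≈ lat 37.7°N, lon 68.4°E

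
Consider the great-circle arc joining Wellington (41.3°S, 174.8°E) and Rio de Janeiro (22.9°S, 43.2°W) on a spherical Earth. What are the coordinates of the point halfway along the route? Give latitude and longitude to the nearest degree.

≈ 62°S, 98°W

Write both endpoints as unit vectors p₁, p₂ with components (cos φ cos λ, cos φ sin λ, sin φ).
The central angle between the endpoints is δ = arccos(p₁·p₂) ≈ 1.863 rad (106.8°).
Interpolate at f = 1/2 with slerp weights a = sin((1−f)δ)/sin δ ≈ 0.838, b = sin(fδ)/sin δ ≈ 0.838.
p = a·p₁ + b·p₂ ≈ (-0.064, -0.472, -0.879); φ = arcsin(p_z) ≈ -61.58°, λ = atan2(p_y, p_x) ≈ -97.76°.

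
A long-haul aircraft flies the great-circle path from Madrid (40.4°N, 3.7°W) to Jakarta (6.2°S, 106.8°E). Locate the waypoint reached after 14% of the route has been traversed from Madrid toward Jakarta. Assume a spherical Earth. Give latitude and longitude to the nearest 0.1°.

Write both endpoints as unit vectors p₁, p₂ with components (cos φ cos λ, cos φ sin λ, sin φ).
The central angle between the endpoints is δ = arccos(p₁·p₂) ≈ 1.913 rad (109.6°).
Interpolate at f = 0.14 with slerp weights a = sin((1−f)δ)/sin δ ≈ 1.058, b = sin(fδ)/sin δ ≈ 0.281.
p = a·p₁ + b·p₂ ≈ (0.724, 0.215, 0.656); φ = arcsin(p_z) ≈ 40.97°, λ = atan2(p_y, p_x) ≈ 16.56°.

≈ (41.0°N, 16.6°E)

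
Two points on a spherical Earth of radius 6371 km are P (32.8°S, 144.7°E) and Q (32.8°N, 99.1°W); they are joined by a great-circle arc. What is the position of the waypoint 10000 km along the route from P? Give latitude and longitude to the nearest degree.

From cos δ = sin φ₁ sin φ₂ + cos φ₁ cos φ₂ cos Δλ, the central angle is δ ≈ 2.221 rad (127.3°). The total great-circle distance is δ·R ≈ 2.221 × 6371 ≈ 14150 km, so the target fraction is f = 10000/14150 ≈ 0.707.
Interpolate at f ≈ 0.707 with slerp weights a = sin((1−f)δ)/sin δ ≈ 0.762, b = sin(fδ)/sin δ ≈ 1.256.
p = a·p₁ + b·p₂ ≈ (-0.690, -0.673, 0.268); φ = arcsin(p_z) ≈ 15.54°, λ = atan2(p_y, p_x) ≈ -135.71°.

≈ (16°N, 136°W)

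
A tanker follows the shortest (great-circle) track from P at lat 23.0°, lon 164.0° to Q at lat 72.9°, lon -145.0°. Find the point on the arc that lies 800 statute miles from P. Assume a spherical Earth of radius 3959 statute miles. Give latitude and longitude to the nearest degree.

≈ lat 34°, lon 168°

From cos δ = sin φ₁ sin φ₂ + cos φ₁ cos φ₂ cos Δλ, the central angle is δ ≈ 0.996 rad (57.1°). The total great-circle distance is δ·R ≈ 0.996 × 3959 ≈ 3943 mi, so the target fraction is f = 800/3943 ≈ 0.203.
Interpolate at f ≈ 0.203 with slerp weights a = sin((1−f)δ)/sin δ ≈ 0.850, b = sin(fδ)/sin δ ≈ 0.239.
p = a·p₁ + b·p₂ ≈ (-0.809, 0.175, 0.561); φ = arcsin(p_z) ≈ 34.09°, λ = atan2(p_y, p_x) ≈ 167.78°.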